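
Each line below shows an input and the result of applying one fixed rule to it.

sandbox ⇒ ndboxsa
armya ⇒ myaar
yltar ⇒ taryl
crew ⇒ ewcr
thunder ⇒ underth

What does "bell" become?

The transformation: move the first 2 characters to the end (rotate left by 2).
Applying that to "bell" gives "llbe".

llbe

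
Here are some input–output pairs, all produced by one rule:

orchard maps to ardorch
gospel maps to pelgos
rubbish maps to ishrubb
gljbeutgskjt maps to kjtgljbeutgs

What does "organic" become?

Rule — move the last 3 characters to the front (rotate right by 3).
Doing the same to "organic": "nicorga".

nicorga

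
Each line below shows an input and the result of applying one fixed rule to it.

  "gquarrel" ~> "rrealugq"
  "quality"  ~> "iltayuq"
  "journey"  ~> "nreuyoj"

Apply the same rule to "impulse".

luspemi

Rule — move the last 3 characters to the front (rotate right by 3), then take characters alternately from the front and the back (1st, last, 2nd, 2nd-last, ...).
"impulse" → "lseimpu" → "luspemi".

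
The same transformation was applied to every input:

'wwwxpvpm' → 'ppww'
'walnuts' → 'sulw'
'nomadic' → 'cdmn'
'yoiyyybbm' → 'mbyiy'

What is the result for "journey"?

ynuj

In each case the input is transformed by: keep every other character starting from the first (positions 1st, 3rd, 5th, ...), then reverse the string.
"journey" → "ynuj".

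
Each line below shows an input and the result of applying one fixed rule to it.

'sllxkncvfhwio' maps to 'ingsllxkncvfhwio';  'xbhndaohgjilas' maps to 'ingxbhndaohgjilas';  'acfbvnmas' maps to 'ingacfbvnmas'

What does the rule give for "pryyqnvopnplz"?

ingpryyqnvopnplz

What's happening: prepend "ing".
"pryyqnvopnplz" → "ingpryyqnvopnplz".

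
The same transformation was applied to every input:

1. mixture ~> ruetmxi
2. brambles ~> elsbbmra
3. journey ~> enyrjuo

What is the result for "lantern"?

rentlna

The rule is to move the last 2 characters to the front (rotate right by 2), then take characters alternately from the front and the back (1st, last, 2nd, 2nd-last, ...).
Applying both steps to "lantern": "rnlante", then "rentlna".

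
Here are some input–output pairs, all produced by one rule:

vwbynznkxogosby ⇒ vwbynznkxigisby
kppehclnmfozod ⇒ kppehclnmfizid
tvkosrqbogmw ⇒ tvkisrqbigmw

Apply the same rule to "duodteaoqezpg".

duidteaiqezpg

The transformation: replace every "o" with "i".
Doing the same to "duodteaoqezpg": "duidteaiqezpg".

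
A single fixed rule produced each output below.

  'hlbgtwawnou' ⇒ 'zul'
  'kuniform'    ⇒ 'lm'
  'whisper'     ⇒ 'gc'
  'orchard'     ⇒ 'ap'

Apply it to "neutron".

sm

What's happening: shift every letter 2 places backward in the alphabet (wrapping around), then keep one character in every 3, starting at position 3 (positions 3rd, 6th, 9th, ...).
"neutron" → "lcsrpml" → "sm".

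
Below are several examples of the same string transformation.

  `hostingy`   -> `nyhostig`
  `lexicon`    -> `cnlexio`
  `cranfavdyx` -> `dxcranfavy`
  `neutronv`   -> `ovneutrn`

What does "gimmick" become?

The rule is to move the last 2 characters to the front (rotate right by 2), then swap the first and last characters.
Starting from "gimmick": after the first operation, "ckgimmi"; after the second, "ikgimmc".

ikgimmc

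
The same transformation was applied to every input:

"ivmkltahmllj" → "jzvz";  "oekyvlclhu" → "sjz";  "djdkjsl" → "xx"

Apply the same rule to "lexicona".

sqo

Each output is the input with this applied: shift every letter 12 places backward in the alphabet (wrapping around), then keep one character in every 3, starting at position 2 (positions 2nd, 5th, 8th, ...).
So "lexicona" becomes "sqo".
(Check on "oekyvlclhu": → "csymjzqzvi" → "sjz" ✓)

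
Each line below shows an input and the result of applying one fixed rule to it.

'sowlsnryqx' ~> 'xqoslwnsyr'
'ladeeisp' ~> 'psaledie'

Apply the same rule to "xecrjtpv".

vpexrctj

Each output is the input with this applied: swap each adjacent pair of characters (1↔2, 3↔4, ...), then move the last 2 characters to the front (rotate right by 2).
Applying that to "xecrjtpv" gives "vpexrctj".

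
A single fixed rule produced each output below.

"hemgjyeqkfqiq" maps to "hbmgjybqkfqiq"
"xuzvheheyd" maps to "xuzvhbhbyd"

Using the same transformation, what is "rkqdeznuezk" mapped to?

The pattern: replace every "e" with "b".
On "rkqdeznuezk" that produces "rkqdbznubzk".

rkqdbznubzk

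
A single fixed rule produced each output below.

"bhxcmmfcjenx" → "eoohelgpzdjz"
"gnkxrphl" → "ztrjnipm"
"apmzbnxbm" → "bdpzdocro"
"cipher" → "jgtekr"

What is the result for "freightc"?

kijvehtg

Each output is the input with this applied: move the first 3 characters to the end (rotate left by 3), then shift every letter 2 places forward in the alphabet (wrapping around).
Starting from "freightc": after the first operation, "ightcfre"; after the second, "kijvehtg".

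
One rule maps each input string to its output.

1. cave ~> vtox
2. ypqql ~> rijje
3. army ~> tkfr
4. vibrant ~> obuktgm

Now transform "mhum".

Each output is the input with this applied: shift every letter 7 places backward in the alphabet (wrapping around).
For "mhum" the result is "fanf".

fanf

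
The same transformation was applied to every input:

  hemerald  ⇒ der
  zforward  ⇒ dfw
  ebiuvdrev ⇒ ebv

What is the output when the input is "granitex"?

The transformation: keep one character in every 3, starting at position 2 (positions 2nd, 5th, 8th, ...), then move the last character to the front.
Applying that to "granitex" gives "xri".

xri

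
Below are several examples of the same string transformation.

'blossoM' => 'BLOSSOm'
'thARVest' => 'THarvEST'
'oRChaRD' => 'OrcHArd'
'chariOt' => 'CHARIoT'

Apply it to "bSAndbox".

BsaNDBOX

Each output is the input with this applied: flip the case of every letter.
Doing the same to "bSAndbox": "BsaNDBOX".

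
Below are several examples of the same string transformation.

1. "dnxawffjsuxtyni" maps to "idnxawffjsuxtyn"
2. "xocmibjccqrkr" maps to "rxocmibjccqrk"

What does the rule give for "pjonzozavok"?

kpjonzozavo

In each case the input is transformed by: move the last character to the front.
Doing the same to "pjonzozavok": "kpjonzozavo".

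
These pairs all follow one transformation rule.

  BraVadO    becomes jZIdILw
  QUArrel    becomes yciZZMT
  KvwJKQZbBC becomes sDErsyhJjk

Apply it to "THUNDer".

Each output is the input with this applied: flip the case of every letter, then shift every letter 8 places forward in the alphabet (wrapping around).
Applying both steps to "THUNDer": "thundER", then "bpcvlMZ".

bpcvlMZ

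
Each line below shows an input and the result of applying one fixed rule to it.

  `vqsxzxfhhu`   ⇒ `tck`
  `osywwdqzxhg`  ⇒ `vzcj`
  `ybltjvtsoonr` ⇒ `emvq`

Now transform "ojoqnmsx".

The pattern: keep one character in every 3, starting at position 2 (positions 2nd, 5th, 8th, ...), then shift every letter 3 places forward in the alphabet (wrapping around).
On "ojoqnmsx": the first step gives "jnx", and the second then gives "mqa".

mqa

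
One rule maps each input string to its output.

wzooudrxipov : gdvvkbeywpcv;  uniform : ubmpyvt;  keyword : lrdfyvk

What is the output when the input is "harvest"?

hocyzla

The pattern: swap each adjacent pair of characters (1↔2, 3↔4, ...), then shift every letter 7 places forward in the alphabet (wrapping around).
Applying both steps to "harvest": "ahvrset", then "hocyzla".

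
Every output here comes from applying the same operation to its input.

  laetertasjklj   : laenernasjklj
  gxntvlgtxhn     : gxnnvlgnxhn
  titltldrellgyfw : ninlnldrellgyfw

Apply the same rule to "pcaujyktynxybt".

What's happening: replace every "t" with "n".
Applying that to "pcaujyktynxybt" gives "pcaujyknynxybn".

pcaujyknynxybn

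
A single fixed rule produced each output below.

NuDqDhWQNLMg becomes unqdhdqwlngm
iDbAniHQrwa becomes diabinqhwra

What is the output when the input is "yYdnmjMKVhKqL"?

yyndjmkmhvqkl

The rule is to swap each adjacent pair of characters (1↔2, 3↔4, ...), then convert every letter to lowercase.
Working it through for "yYdnmjMKVhKqL": intermediate "YyndjmKMhVqKL", final "yyndjmkmhvqkl".
(Check on "NuDqDhWQNLMg": → "uNqDhDQWLNgM" → "unqdhdqwlngm" ✓)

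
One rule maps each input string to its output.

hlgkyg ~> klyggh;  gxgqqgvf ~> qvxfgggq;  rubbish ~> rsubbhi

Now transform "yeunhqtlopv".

uvyehlnopqt

Looking at the pairs, the operation is to sort the characters into alphabetical order, then move the last 3 characters to the front (rotate right by 3).
Applying both steps to "yeunhqtlopv": "ehlnopqtuvy", then "uvyehlnopqt".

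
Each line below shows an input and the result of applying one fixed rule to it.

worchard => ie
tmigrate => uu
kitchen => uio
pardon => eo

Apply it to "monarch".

oi

In each case the input is transformed by: shift every letter 1 place forward in the alphabet (wrapping around), then keep only the vowels.
Starting from "monarch": after the first operation, "npobsdi"; after the second, "oi".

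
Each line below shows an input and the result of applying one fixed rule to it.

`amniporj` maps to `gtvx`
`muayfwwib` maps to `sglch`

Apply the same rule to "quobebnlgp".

In each case the input is transformed by: keep every other character starting from the first (positions 1st, 3rd, 5th, ...), then shift every letter 6 places forward in the alphabet (wrapping around).
Working it through for "quobebnlgp": intermediate "qoeng", final "wuktm".

wuktm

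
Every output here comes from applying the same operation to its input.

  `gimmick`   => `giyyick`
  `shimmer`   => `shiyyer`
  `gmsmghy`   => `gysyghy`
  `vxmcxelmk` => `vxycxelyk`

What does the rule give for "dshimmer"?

dshiyyer

The pattern: replace every "m" with "y".
Applying that to "dshimmer" gives "dshiyyer".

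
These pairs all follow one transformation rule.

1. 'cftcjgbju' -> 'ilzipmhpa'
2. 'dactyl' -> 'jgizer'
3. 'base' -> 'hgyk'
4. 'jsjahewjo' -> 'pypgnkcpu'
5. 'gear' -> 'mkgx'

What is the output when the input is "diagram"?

Rule — shift every letter 6 places forward in the alphabet (wrapping around).
For "diagram" the result is "jogmxgs".

jogmxgs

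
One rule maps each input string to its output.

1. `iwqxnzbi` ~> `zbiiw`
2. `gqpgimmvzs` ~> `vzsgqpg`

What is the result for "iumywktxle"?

What's happening: move the last 3 characters to the front (rotate right by 3), then delete the last 3 characters.
Doing the same to "iumywktxle": "xleiumy".
(Check on "gqpgimmvzs": → "vzsgqpgimm" → "vzsgqpg" ✓)

xleiumy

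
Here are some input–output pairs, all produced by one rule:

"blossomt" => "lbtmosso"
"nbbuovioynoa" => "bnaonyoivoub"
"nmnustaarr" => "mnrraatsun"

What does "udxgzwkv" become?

Rule — reverse the string, then move the last 2 characters to the front (rotate right by 2).
Applying both steps to "udxgzwkv": "vkwzgxdu", then "duvkwzgx".

duvkwzgx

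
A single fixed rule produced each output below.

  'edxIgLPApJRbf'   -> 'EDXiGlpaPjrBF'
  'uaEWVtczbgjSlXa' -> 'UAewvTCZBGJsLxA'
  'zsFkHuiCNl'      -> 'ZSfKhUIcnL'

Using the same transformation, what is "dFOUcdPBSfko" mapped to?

Looking at the pairs, the operation is to flip the case of every letter.
Applying that to "dFOUcdPBSfko" gives "DfouCDpbsFKO".

DfouCDpbsFKO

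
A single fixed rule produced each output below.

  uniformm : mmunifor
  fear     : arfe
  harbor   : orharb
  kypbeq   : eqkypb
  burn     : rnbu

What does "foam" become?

amfo

The pattern: move the last 2 characters to the front (rotate right by 2).
Doing the same to "foam": "amfo".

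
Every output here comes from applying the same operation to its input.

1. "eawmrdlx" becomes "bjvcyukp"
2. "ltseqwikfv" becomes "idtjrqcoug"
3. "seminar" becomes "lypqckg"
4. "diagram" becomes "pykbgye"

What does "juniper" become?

ncphslg

The transformation: shift every letter 2 places backward in the alphabet (wrapping around), then move the last 3 characters to the front (rotate right by 3).
On "juniper": the first step gives "hslgncp", and the second then gives "ncphslg".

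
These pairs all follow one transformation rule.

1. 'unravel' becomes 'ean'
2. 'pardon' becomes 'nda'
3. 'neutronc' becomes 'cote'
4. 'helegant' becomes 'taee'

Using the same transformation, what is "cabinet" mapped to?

Each output is the input with this applied: keep every other character starting from the second (positions 2nd, 4th, 6th, ...), then reverse the string.
For "cabinet" the result is "eia".
(Check on "pardon": → "adn" → "nda" ✓)

eia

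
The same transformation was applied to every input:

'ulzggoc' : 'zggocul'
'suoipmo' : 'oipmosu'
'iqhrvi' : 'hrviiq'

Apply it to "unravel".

Looking at the pairs, the operation is to move the first 2 characters to the end (rotate left by 2).
Doing the same to "unravel": "ravelun".

ravelun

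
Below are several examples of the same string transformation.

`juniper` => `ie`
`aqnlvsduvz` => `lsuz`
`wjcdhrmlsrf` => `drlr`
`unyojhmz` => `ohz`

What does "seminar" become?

ia

Each output is the input with this applied: delete the first 2 characters, then keep every other character starting from the second (positions 2nd, 4th, 6th, ...).
"seminar" → "minar" → "ia".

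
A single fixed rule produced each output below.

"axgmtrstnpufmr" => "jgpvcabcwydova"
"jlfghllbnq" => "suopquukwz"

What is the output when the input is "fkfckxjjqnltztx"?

What's happening: shift every letter 9 places forward in the alphabet (wrapping around).
So "fkfckxjjqnltztx" becomes "otoltgsszwucicg".

otoltgsszwucicg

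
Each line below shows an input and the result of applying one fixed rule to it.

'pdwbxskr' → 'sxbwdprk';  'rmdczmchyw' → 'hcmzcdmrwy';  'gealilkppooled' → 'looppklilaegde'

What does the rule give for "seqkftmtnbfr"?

Each output is the input with this applied: move the last 2 characters to the front (rotate right by 2), then reverse the string.
"seqkftmtnbfr" → "frseqkftmtnb" → "bntmtfkqesrf".

bntmtfkqesrf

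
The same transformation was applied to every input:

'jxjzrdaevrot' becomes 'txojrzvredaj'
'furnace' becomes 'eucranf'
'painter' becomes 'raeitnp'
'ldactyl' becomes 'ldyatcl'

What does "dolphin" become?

The transformation: take characters alternately from the front and the back (1st, last, 2nd, 2nd-last, ...), then move the first character to the end.
"dolphin" → "noilhpd".

noilhpd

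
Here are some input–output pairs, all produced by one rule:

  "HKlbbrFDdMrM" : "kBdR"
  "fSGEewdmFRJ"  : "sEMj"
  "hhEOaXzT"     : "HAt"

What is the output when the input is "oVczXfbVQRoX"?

vxvO

The transformation: keep one character in every 3, starting at position 2 (positions 2nd, 5th, 8th, ...), then flip the case of every letter.
Starting from "oVczXfbVQRoX": after the first operation, "VXVo"; after the second, "vxvO".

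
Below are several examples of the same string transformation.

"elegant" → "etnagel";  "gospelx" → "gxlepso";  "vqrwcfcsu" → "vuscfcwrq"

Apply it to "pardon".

Looking at the pairs, the operation is to move the first character to the end, then reverse the string.
For "pardon", step one produces "ardonp"; step two turns that into "pnodra".

pnodra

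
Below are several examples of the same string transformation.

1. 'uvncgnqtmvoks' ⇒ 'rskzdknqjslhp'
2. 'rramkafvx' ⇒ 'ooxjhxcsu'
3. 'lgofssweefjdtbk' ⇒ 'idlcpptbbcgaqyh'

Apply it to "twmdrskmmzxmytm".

qtjaophjjwujvqj

Rule — shift every letter 3 places backward in the alphabet (wrapping around).
"twmdrskmmzxmytm" → "qtjaophjjwujvqj".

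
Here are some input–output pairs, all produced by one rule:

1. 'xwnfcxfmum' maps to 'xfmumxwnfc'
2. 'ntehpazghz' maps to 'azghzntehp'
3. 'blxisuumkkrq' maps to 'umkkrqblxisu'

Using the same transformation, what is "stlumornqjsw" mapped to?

In each case the input is transformed by: swap the front and back halves of the string.
"stlumornqjsw" → "rnqjswstlumo".

rnqjswstlumo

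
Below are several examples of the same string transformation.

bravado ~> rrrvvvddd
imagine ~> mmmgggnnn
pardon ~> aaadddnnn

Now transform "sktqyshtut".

kkkqqqssstttttt

The rule is to keep every other character starting from the second (positions 2nd, 4th, 6th, ...), then repeat every character 3 times.
"sktqyshtut" → "kqstt" → "kkkqqqssstttttt".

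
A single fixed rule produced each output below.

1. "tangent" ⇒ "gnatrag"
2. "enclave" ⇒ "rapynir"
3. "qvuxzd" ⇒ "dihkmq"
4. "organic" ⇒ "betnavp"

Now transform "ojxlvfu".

bwkyish

The transformation: shift every letter 13 places forward in the alphabet (wrapping around) — i.e. ROT13.
Doing the same to "ojxlvfu": "bwkyish".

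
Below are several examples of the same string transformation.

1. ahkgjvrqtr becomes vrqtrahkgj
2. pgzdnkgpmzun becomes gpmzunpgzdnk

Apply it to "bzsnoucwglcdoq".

wglcdoqbzsnouc

Each output is the input with this applied: swap the front and back halves of the string.
Doing the same to "bzsnoucwglcdoq": "wglcdoqbzsnouc".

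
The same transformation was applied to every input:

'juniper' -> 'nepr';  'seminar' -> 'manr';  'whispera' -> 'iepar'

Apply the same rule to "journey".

The rule is to swap each adjacent pair of characters (1↔2, 3↔4, ...), then delete the first 3 characters.
Working it through for "journey": intermediate "ojrueny", final "ueny".

ueny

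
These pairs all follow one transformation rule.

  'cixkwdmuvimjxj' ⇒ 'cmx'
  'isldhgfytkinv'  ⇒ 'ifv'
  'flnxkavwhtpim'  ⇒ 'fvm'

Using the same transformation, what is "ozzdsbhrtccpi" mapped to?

ohi

The transformation: keep every other character starting from the first (positions 1st, 3rd, 5th, ...), then keep one character in every 3, starting at position 1 (positions 1st, 4th, 7th, ...).
Starting from "ozzdsbhrtccpi": after the first operation, "ozshtci"; after the second, "ohi".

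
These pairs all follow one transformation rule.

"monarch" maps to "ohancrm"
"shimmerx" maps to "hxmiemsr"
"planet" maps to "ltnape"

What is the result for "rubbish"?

uhbbsir

Looking at the pairs, the operation is to swap the first and last characters, then swap each adjacent pair of characters (1↔2, 3↔4, ...).
On "rubbish": the first step gives "hubbisr", and the second then gives "uhbbsir".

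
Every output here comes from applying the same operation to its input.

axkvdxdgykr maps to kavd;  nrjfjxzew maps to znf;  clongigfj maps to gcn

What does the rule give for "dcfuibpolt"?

tdup

Rule — keep one character in every 3, starting at position 1 (positions 1st, 4th, 7th, ...), then move the last character to the front.
On "dcfuibpolt": the first step gives "dupt", and the second then gives "tdup".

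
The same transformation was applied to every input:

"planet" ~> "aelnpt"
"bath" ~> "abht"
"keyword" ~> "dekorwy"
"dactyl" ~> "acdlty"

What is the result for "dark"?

The rule is to sort the characters into alphabetical order.
For "dark" the result is "adkr".

adkr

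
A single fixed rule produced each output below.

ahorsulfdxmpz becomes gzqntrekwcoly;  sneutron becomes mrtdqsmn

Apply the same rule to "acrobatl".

Each output is the input with this applied: shift every letter 1 place backward in the alphabet (wrapping around), then swap each adjacent pair of characters (1↔2, 3↔4, ...).
Applying both steps to "acrobatl": "zbqnazsk", then "bznqzaks".

bznqzaks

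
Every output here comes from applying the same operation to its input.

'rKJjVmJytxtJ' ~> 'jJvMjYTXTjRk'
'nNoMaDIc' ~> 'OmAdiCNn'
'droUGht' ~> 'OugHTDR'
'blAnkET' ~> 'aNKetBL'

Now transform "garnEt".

The pattern: move the first 2 characters to the end (rotate left by 2), then flip the case of every letter.
Working it through for "garnEt": intermediate "rnEtga", final "RNeTGA".

RNeTGA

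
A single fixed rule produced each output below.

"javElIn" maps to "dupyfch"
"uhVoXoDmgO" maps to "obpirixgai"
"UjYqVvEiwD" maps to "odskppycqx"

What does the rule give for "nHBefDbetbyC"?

hbvyzxvynvsw

In each case the input is transformed by: shift every letter 6 places backward in the alphabet (wrapping around), then convert every letter to lowercase.
Working it through for "nHBefDbetbyC": intermediate "hBVyzXvynvsW", final "hbvyzxvynvsw".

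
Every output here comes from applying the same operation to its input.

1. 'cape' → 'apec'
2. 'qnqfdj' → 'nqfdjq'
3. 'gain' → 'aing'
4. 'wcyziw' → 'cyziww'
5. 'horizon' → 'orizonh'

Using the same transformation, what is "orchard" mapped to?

The rule is to move the first character to the end.
Doing the same to "orchard": "rchardo".

rchardo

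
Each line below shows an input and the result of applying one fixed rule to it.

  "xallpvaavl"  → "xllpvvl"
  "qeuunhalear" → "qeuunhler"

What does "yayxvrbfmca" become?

yyxvrbfmc

The rule is to remove every "a".
For "yayxvrbfmca" the result is "yyxvrbfmc".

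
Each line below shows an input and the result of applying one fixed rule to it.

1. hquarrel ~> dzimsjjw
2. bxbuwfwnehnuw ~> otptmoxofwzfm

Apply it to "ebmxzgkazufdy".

qwteprycsrmxv

The transformation: shift every letter 8 places backward in the alphabet (wrapping around), then move the last character to the front.
"ebmxzgkazufdy" → "wteprycsrmxvq" → "qwteprycsrmxv".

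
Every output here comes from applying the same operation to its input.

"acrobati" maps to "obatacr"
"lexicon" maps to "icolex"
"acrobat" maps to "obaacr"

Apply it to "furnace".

Rule — delete the last character, then move the first 3 characters to the end (rotate left by 3).
For "furnace" the result is "nacfur".

nacfur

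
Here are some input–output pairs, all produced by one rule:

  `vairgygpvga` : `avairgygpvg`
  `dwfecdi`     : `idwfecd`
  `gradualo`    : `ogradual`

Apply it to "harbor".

rharbo

In each case the input is transformed by: move the last character to the front.
Doing the same to "harbor": "rharbo".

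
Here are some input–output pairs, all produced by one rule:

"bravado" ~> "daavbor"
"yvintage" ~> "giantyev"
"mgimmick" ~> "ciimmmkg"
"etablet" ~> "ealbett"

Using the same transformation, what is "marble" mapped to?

lrbmea

The rule is to take characters alternately from the front and the back (1st, last, 2nd, 2nd-last, ...), then move the first 3 characters to the end (rotate left by 3).
On "marble": the first step gives "mealrb", and the second then gives "lrbmea".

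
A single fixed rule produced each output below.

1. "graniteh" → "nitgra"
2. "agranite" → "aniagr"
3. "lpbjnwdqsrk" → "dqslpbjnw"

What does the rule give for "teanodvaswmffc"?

Rule — delete the last 2 characters, then move the last 3 characters to the front (rotate right by 3).
For "teanodvaswmffc", step one produces "teanodvaswmf"; step two turns that into "wmfteanodvas".

wmfteanodvas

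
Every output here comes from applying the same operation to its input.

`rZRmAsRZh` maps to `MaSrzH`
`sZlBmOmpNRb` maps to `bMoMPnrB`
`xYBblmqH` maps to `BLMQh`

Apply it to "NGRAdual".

aDUAL

Looking at the pairs, the operation is to delete the first 3 characters, then flip the case of every letter.
"NGRAdual" → "Adual" → "aDUAL".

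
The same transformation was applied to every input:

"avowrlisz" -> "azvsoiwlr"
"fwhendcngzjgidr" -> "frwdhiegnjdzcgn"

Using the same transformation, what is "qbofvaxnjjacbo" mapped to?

Rule — take characters alternately from the front and the back (1st, last, 2nd, 2nd-last, ...).
Doing the same to "qbofvaxnjjacbo": "qobbocfavjajxn".

qobbocfavjajxn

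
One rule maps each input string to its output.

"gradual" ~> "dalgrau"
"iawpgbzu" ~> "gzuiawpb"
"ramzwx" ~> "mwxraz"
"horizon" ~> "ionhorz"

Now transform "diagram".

gamdiar

The transformation: move the last 3 characters to the front (rotate right by 3), then swap the first and last characters.
For "diagram", step one produces "ramdiag"; step two turns that into "gamdiar".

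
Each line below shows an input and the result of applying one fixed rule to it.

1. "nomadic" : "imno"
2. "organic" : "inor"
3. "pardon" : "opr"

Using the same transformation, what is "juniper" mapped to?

npru

Looking at the pairs, the operation is to sort the characters into alphabetical order, then delete the first 3 characters.
"juniper" → "npru".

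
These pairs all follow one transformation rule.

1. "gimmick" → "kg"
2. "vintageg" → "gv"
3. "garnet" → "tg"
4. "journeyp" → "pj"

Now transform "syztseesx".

Rule — move the last character to the front, then keep only the first 2 characters.
For "syztseesx", step one produces "xsyztsees"; step two turns that into "xs".

xs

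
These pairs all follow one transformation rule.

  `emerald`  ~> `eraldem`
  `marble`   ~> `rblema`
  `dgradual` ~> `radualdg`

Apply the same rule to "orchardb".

In each case the input is transformed by: move the first 2 characters to the end (rotate left by 2).
So "orchardb" becomes "chardbor".

chardbor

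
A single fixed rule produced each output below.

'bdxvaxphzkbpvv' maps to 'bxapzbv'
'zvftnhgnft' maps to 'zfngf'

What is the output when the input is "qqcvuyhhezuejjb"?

In each case the input is transformed by: keep every other character starting from the first (positions 1st, 3rd, 5th, ...).
On "qqcvuyhhezuejjb" that produces "qcuheujb".

qcuheujb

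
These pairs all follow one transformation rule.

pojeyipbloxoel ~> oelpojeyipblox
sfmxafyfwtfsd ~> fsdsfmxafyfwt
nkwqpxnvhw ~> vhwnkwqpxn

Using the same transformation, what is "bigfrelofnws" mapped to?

nwsbigfrelof

Looking at the pairs, the operation is to move the last 3 characters to the front (rotate right by 3).
So "bigfrelofnws" becomes "nwsbigfrelof".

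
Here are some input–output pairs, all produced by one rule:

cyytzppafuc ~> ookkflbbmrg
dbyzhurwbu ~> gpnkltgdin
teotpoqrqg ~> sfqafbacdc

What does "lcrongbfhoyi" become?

What's happening: shift every letter 12 places forward in the alphabet (wrapping around), then move the last character to the front.
"lcrongbfhoyi" → "xodazsnrtaku" → "uxodazsnrtak".

uxodazsnrtak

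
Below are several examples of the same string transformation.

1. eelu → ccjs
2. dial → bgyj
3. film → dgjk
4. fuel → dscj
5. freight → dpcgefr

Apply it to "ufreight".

sdpcgefr

Rule — shift every letter 2 places backward in the alphabet (wrapping around).
For "ufreight" the result is "sdpcgefr".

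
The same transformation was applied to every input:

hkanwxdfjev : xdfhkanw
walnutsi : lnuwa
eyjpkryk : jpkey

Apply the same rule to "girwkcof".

rwkgi

In each case the input is transformed by: delete the last 3 characters, then move the last 3 characters to the front (rotate right by 3).
For "girwkcof", step one produces "girwk"; step two turns that into "rwkgi".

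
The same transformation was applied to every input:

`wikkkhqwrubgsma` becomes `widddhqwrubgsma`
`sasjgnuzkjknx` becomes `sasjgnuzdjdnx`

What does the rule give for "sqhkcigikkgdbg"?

sqhdcigiddgdbg

The transformation: replace every "k" with "d".
Applying that to "sqhkcigikkgdbg" gives "sqhdcigiddgdbg".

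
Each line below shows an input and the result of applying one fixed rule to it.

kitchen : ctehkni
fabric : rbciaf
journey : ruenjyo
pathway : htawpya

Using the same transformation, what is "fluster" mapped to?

suetfrl

The pattern: move the first 2 characters to the end (rotate left by 2), then swap each adjacent pair of characters (1↔2, 3↔4, ...).
On "fluster" that produces "suetfrl".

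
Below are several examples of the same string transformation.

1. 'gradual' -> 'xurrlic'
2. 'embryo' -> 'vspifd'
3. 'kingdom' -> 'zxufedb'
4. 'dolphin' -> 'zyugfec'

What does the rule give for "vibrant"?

zsrmkie

Each output is the input with this applied: shift every letter 9 places backward in the alphabet (wrapping around), then sort the characters into reverse alphabetical order.
On "vibrant": the first step gives "mzsirek", and the second then gives "zsrmkie".
(Check on "dolphin": → "ufcgyze" → "zyugfec" ✓)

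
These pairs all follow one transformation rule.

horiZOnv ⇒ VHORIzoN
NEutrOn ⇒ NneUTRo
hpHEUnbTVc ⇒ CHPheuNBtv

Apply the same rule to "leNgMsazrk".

Each output is the input with this applied: move the last character to the front, then flip the case of every letter.
Working it through for "leNgMsazrk": intermediate "kleNgMsazr", final "KLEnGmSAZR".

KLEnGmSAZR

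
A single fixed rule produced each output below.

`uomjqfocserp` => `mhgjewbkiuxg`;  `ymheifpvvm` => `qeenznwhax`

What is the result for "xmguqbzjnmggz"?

preyyymeiftbr

Rule — take characters alternately from the front and the back (1st, last, 2nd, 2nd-last, ...), then shift every letter 8 places backward in the alphabet (wrapping around).
For "xmguqbzjnmggz", step one produces "xzmgggumqnbjz"; step two turns that into "preyyymeiftbr".
(Check on "ymheifpvvm": → "ymmvhvepif" → "qeenznwhax" ✓)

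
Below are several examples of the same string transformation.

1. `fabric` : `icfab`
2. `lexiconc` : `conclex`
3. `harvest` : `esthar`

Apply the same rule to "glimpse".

Looking at the pairs, the operation is to move the first 3 characters to the end (rotate left by 3), then delete the first character.
On "glimpse": the first step gives "mpsegli", and the second then gives "psegli".

psegli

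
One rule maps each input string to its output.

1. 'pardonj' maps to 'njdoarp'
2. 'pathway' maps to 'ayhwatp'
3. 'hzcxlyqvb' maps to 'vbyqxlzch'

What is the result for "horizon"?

onizorh

The pattern: reverse the string, then swap each adjacent pair of characters (1↔2, 3↔4, ...).
Applying that to "horizon" gives "onizorh".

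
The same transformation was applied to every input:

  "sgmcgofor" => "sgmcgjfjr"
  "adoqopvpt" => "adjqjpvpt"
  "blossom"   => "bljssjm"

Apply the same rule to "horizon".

Each output is the input with this applied: replace every "o" with "j".
"horizon" → "hjrizjn".

hjrizjn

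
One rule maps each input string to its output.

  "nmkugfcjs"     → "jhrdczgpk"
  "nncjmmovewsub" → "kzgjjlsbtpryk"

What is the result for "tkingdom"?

Looking at the pairs, the operation is to shift every letter 3 places backward in the alphabet (wrapping around), then move the first character to the end.
On "tkingdom": the first step gives "qhfkdalj", and the second then gives "hfkdaljq".

hfkdaljq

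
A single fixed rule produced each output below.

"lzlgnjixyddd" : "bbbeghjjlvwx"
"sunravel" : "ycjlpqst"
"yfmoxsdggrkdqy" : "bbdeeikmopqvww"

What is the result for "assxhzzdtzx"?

ybfqqrvvxxx

The transformation: sort the characters into alphabetical order, then shift every letter 2 places backward in the alphabet (wrapping around).
Starting from "assxhzzdtzx": after the first operation, "adhsstxxzzz"; after the second, "ybfqqrvvxxx".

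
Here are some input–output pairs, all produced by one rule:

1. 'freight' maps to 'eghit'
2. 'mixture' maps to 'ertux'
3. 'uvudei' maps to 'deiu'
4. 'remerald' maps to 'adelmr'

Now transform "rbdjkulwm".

Rule — delete the first 2 characters, then sort the characters into alphabetical order.
So "rbdjkulwm" becomes "djklmuw".

djklmuw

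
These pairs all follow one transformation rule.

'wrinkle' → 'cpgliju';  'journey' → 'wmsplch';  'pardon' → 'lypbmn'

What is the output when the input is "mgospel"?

Looking at the pairs, the operation is to shift every letter 2 places backward in the alphabet (wrapping around), then swap the first and last characters.
"mgospel" → "jemqnck".
(Check on "wrinkle": → "upglijc" → "cpgliju" ✓)

jemqnck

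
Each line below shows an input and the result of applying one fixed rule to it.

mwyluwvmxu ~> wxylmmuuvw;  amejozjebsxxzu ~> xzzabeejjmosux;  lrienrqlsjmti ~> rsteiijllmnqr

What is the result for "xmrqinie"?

Looking at the pairs, the operation is to sort the characters into alphabetical order, then move the last 3 characters to the front (rotate right by 3).
On "xmrqinie": the first step gives "eiimnqrx", and the second then gives "qrxeiimn".

qrxeiimn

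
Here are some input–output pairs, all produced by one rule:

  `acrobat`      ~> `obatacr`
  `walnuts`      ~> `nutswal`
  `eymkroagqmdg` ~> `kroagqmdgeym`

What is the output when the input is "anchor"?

horanc

What's happening: move the first 3 characters to the end (rotate left by 3).
"anchor" → "horanc".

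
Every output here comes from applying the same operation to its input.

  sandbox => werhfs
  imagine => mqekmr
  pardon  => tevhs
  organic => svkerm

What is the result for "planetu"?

tperix

The rule is to delete the last character, then shift every letter 4 places forward in the alphabet (wrapping around).
Starting from "planetu": after the first operation, "planet"; after the second, "tperix".
(Check on "sandbox": → "sandbo" → "werhfs" ✓)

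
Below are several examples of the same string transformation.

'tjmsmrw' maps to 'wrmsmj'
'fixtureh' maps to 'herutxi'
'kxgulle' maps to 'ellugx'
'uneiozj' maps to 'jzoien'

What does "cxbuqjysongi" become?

ignosyjqubx

What's happening: reverse the string, then delete the last character.
Starting from "cxbuqjysongi": after the first operation, "ignosyjqubxc"; after the second, "ignosyjqubx".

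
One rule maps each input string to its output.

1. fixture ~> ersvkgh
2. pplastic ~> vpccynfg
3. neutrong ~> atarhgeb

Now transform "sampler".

refnzcy

In each case the input is transformed by: move the last 2 characters to the front (rotate right by 2), then shift every letter 13 places forward in the alphabet (wrapping around) — i.e. ROT13.
On "sampler": the first step gives "ersampl", and the second then gives "refnzcy".
(Check on "neutrong": → "ngneutro" → "atarhgeb" ✓)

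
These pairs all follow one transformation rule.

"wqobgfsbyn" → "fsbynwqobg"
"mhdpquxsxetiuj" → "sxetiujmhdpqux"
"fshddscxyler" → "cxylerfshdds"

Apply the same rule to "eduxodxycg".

The transformation: swap the front and back halves of the string.
For "eduxodxycg" the result is "dxycgeduxo".

dxycgeduxo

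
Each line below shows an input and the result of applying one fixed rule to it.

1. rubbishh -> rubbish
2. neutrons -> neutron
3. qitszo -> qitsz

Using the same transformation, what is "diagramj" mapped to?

diagram

In each case the input is transformed by: delete the last character.
Doing the same to "diagramj": "diagram".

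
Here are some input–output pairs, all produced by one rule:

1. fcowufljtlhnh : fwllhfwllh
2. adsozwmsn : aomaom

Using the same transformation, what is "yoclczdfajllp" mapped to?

Looking at the pairs, the operation is to keep one character in every 3, starting at position 1 (positions 1st, 4th, 7th, ...), then write the whole string twice.
Working it through for "yoclczdfajllp": intermediate "yldjp", final "yldjpyldjp".
(Check on "fcowufljtlhnh": → "fwllh" → "fwllhfwllh" ✓)

yldjpyldjp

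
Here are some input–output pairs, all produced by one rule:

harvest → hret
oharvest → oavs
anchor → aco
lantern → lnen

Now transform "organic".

ognc

The rule is to keep every other character starting from the first (positions 1st, 3rd, 5th, ...).
Doing the same to "organic": "ognc".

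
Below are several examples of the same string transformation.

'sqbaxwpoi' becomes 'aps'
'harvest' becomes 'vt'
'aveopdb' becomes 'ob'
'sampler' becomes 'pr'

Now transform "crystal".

In each case the input is transformed by: move the first 2 characters to the end (rotate left by 2), then keep one character in every 3, starting at position 2 (positions 2nd, 5th, 8th, ...).
For "crystal", step one produces "ystalcr"; step two turns that into "sl".
(Check on "sqbaxwpoi": → "baxwpoisq" → "aps" ✓)

sl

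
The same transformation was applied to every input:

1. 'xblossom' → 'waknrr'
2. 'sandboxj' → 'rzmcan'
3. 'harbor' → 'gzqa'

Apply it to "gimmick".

fhllh

The rule is to delete the last 2 characters, then shift every letter 1 place backward in the alphabet (wrapping around).
"gimmick" → "fhllh".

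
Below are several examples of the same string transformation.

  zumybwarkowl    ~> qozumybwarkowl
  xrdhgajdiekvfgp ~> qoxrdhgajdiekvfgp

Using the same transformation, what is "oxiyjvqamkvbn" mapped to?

qooxiyjvqamkvbn

The pattern: prepend "qo".
Applying that to "oxiyjvqamkvbn" gives "qooxiyjvqamkvbn".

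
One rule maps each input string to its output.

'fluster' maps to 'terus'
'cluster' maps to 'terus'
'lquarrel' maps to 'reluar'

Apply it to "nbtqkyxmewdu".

Looking at the pairs, the operation is to delete the first 2 characters, then move the last 3 characters to the front (rotate right by 3).
"nbtqkyxmewdu" → "wdutqkyxme".

wdutqkyxme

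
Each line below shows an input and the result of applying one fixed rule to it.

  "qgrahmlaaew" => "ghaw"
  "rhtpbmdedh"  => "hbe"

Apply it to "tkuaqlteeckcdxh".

The rule is to keep one character in every 3, starting at position 2 (positions 2nd, 5th, 8th, ...).
Applying that to "tkuaqlteeckcdxh" gives "kqekx".

kqekx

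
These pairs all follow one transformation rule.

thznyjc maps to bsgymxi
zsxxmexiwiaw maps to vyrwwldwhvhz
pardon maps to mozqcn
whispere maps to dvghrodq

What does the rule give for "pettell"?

The rule is to shift every letter 1 place backward in the alphabet (wrapping around), then move the last character to the front.
On "pettell": the first step gives "odssdkk", and the second then gives "kodssdk".

kodssdk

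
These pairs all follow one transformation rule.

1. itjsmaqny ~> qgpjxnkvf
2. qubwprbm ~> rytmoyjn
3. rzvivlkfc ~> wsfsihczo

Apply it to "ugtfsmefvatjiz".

The transformation: move the first character to the end, then shift every letter 3 places backward in the alphabet (wrapping around).
So "ugtfsmefvatjiz" becomes "dqcpjbcsxqgfwr".

dqcpjbcsxqgfwr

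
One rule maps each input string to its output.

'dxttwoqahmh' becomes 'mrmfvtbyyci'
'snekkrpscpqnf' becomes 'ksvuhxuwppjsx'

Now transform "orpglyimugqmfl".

qkrvlzrndqluwt

Looking at the pairs, the operation is to reverse the string, then shift every letter 5 places forward in the alphabet (wrapping around).
"orpglyimugqmfl" → "qkrvlzrndqluwt".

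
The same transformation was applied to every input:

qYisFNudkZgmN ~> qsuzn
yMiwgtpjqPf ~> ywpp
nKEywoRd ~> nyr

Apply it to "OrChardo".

The rule is to keep one character in every 3, starting at position 1 (positions 1st, 4th, 7th, ...), then convert every letter to lowercase.
Applying both steps to "OrChardo": "Ohd", then "ohd".

ohd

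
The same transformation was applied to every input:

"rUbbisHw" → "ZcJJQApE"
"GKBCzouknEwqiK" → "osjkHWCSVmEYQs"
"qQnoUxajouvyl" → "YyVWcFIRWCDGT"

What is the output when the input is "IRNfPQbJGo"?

qzvNxyJroW

In each case the input is transformed by: flip the case of every letter, then shift every letter 8 places forward in the alphabet (wrapping around).
For "IRNfPQbJGo", step one produces "irnFpqBjgO"; step two turns that into "qzvNxyJroW".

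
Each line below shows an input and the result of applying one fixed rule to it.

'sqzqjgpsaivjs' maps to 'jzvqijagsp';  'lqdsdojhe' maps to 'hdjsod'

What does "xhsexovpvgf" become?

In each case the input is transformed by: take characters alternately from the front and the back (1st, last, 2nd, 2nd-last, ...), then delete the first 3 characters.
"xhsexovpvgf" → "xfhgsvepxvo" → "gsvepxvo".

gsvepxvo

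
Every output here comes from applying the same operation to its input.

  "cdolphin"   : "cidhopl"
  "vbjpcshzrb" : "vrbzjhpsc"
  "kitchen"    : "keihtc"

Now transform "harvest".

hsaerv

The transformation: delete the last character, then take characters alternately from the front and the back (1st, last, 2nd, 2nd-last, ...).
"harvest" → "harves" → "hsaerv".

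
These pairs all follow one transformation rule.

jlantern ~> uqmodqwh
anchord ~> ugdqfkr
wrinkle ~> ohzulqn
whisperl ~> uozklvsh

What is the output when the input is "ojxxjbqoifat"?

The pattern: move the last 2 characters to the front (rotate right by 2), then shift every letter 3 places forward in the alphabet (wrapping around).
Applying both steps to "ojxxjbqoifat": "atojxxjbqoif", then "dwrmaametrli".

dwrmaametrli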